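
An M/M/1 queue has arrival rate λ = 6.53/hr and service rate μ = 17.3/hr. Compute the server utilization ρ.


ρ = λ/μ = 6.53/17.3 = 0.3775

Final: 0.3775


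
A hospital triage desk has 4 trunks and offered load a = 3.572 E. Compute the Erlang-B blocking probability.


B(c,a) = (a^c/c!) / Σ_{k=0}^{c} a^k/k!
a^4/4! = 6.783199
Σ terms (k=0..4): 1.00000 + 3.57200 + 6.37959 + 7.59597 + 6.78320 = 25.330759
B = 6.783199/25.330759 = 0.267785

Final: 0.267785


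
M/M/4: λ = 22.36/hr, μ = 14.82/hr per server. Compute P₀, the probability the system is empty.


a = λ/μ = 22.36/14.82 = 1.5088; ρ = a/c = 0.3772
Σ_{k=0}^{3} a^k/k! (terms k=0..3) = 1.00000 + 1.50877 + 1.13820 + 0.57243 = 4.21939
Tail: a^4/(4!(1−ρ)) = 5.18196/(24·0.6228) = 0.34668
P₀ = 1/(4.21939 + 0.34668) = 1/4.56608 = 0.219006

Final: 0.219006


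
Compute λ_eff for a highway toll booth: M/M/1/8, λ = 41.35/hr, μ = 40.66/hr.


ρ = 1.0170; P_K = (1−ρ)ρ^8/(1−ρ^9) = 0.118735
λ_eff = λ(1 − P_K) = 41.35·(1 − 0.118735) = 41.35·0.881265 = 36.4403 /hr

Final: 36.4403 /hr


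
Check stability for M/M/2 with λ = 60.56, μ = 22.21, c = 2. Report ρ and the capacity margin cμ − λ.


Total capacity cμ = 2·22.21 = 44.42/hr
ρ = λ/(cμ) = 60.56/44.42 = 1.3633
Stable ⇔ ρ < 1: NO
Spare capacity = cμ − λ = 44.42 − 60.56 = -16.14/hr

Final: ρ = 1.3633; unstable; margin = -16.14/hr


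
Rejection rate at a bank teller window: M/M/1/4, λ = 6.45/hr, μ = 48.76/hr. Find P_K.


ρ = λ/μ = 6.45/48.76 = 0.1323
P_K = (1−ρ)ρ^K/(1−ρ^(K+1)) = (0.8677·0.0003062)/(1 − 0.00004050)
= 0.0002657/0.999959 = 0.0002657

Final: 0.0002657


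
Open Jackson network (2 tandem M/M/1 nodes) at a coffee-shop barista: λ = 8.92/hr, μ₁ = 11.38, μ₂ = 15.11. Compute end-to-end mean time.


Each node sees arrival rate λ = 8.92/hr (tandem ⇒ throughput preserved).
W₁ = 1/(μ₁−λ) = 1/(11.38−8.92) = 0.40650 hr
W₂ = 1/(μ₂−λ) = 1/(15.11−8.92) = 0.16155 hr
W_total = W₁ + W₂ = 0.40650 + 0.16155 = 0.56805 hr

Final: 0.56805 hr


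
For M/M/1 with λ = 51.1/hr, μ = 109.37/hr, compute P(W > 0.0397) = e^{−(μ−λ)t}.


W ~ Exponential(μ−λ) for M/M/1.
μ − λ = 109.37 − 51.1 = 58.2700
P(W > t) = e^{−(μ−λ)t} = e^{−2.3133} = 0.098932

Final: 0.098932


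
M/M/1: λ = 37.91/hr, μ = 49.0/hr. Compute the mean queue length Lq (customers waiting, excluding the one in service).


ρ = 37.91/49.0 = 0.7737
Lq = ρ²/(1−ρ) = 0.5986/0.2263 = 2.6447

Final: 2.6447


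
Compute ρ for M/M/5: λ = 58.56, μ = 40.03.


ρ = λ/(cμ) = 58.56/(5·40.03) = 58.56/200.15 = 0.2926

Final: 0.2926


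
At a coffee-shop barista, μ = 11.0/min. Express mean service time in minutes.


Mean service time = 1/μ = 1/11.0 minute = 0.09091 minute
In minutes: 0.09091 × 1 = 0.09091 min

Final: 0.09091 min


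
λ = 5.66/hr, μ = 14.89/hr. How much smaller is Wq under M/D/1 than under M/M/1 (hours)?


ρ = 5.66/14.89 = 0.3801
Wq(M/M/1) = ρ/(μ−λ) = 0.3801/9.23 = 0.04118 hr
Wq(M/D/1) = ρ/(2(μ−λ)) = 0.02059 hr
Savings = 0.04118 − 0.02059 = 0.02059 hr

Final: 0.02059 hr


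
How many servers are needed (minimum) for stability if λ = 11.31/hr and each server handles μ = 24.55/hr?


Stability requires cμ > λ ⇔ c > λ/μ.
λ/μ = 11.31/24.55 = 0.4607
Minimum integer c = ⌊0.4607⌋ + 1 = 1
Check: 1·24.55 = 24.55 > 11.31, while 0·24.55 = 0.00 ≤ 11.31

Final: 1 servers


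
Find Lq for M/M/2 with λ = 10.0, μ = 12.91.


a = λ/μ = 0.7746; ρ = a/2 = 0.3873
P₀ = 0.441653
Lq = P₀·a^c·ρ / (c!·(1−ρ)²) = 0.441653·0.59999·0.3873/(2·0.37541)
= 0.13669

Final: 0.13669


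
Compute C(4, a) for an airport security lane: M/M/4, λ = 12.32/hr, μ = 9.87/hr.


a = λ/μ = 1.2482; ρ = a/4 = 0.3121
P₀ = 0.285842 (from M/M/c formula)
C(c,a) = [a^c/(c!(1−ρ))]·P₀ = [2.42758/(24·0.6879)]·0.285842
= 0.14703·0.285842 = 0.042028

Final: 0.042028


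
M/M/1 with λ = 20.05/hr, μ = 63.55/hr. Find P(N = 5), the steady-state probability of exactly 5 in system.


ρ = 20.05/63.55 = 0.3155
P_n = (1−ρ)·ρ^n = (1 − 0.3155)·0.3155^5 = 0.6845·0.003126 = 0.002140

Final: 0.002140


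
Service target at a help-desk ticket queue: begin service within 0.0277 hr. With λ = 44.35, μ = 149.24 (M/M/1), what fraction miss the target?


ρ = 44.35/149.24 = 0.2972
P(Wq > t) = ρ·e^{−(μ−λ)t} = 0.2972·e^{−2.9055}
= 0.2972·0.054724 = 0.016262

Final: 0.016262


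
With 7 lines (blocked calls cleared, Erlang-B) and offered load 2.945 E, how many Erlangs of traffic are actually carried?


B(7,2.945) = 0.020271 (Erlang-B)
Carried load = a(1 − B) = 2.945·(1 − 0.020271) = 2.945·0.979729 = 2.8853 E

Final: 2.8853 Erlangs


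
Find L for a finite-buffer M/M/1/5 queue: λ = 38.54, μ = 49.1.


ρ = 38.54/49.1 = 0.7849
L = ρ[1 − (K+1)ρ^K + Kρ^(K+1)] / [(1−ρ)(1−ρ^(K+1))]
Numerator: 0.7849·(1 − 6·0.297955 + 5·0.233874) = 0.299558
Denominator: (0.2151)·(0.766126) = 0.164772
L = 0.299558/0.164772 = 1.8180

Final: 1.8180


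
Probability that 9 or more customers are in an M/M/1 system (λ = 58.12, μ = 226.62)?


ρ = 58.12/226.62 = 0.2565
P(N ≥ n) = ρ^n = 0.2565^9 = 0.000004800

Final: 0.000004800


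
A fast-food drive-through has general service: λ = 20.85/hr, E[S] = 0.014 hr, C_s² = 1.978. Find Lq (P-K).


ρ = λ·E[S] = 20.85·0.014 = 0.2919
Lq = ρ²(1+C_s²)/(2(1−ρ)) = 0.08521·(1+1.978)/(2·0.7081)
= 0.08521·2.9780/1.4162 = 0.17917

Final: 0.17917


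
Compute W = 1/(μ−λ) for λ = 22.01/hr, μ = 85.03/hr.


W = 1/(μ−λ) = 1/(85.03 − 22.01) = 1/63.02 = 0.01587 hr

Final: 0.01587 hr


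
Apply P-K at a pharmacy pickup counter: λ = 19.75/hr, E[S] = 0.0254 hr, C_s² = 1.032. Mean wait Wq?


ρ = λ·E[S] = 19.75·0.0254 = 0.5016
E[S²] = E[S]²(1+C_s²) = 0.0254²·(1+1.032) = 0.001311
Wq = λ·E[S²]/(2(1−ρ)) = 19.75·0.001311/(2·0.4984) = 0.02598 hr

Final: 0.02598 hr


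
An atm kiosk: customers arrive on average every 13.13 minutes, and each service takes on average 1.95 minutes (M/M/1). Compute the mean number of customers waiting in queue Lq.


λ = 60/13.13 = 4.5697 /hr
μ = 60/1.95 = 30.7692 /hr
ρ = λ/μ = 4.5697/30.7692 = 0.1485
Lq = ρ²/(1−ρ) = 0.02206/0.8515 = 0.02590

Final: 0.02590


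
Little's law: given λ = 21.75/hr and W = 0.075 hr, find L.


L = λW = 21.75·0.075 = 1.6312

Final: 1.6312


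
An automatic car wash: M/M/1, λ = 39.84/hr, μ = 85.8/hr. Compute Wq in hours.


ρ = 39.84/85.8 = 0.4643
Wq = ρ/(μ−λ) = 0.4643/(85.8 − 39.84) = 0.4643/45.96 = 0.01010 hr

Final: 0.01010 hr


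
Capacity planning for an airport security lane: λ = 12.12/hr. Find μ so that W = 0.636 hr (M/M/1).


W = 1/(μ−λ) ⇒ μ − λ = 1/W = 1/0.636 = 1.5723
μ = λ + 1/W = 12.12 + 1.5723 = 13.6923 per hr

Final: 13.6923 /hr


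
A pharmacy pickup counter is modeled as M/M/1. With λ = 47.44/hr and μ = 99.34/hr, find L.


ρ = λ/μ = 47.44/99.34 = 0.4776
L = ρ/(1−ρ) = 0.4776/(1 − 0.4776) = 0.4776/0.5224 = 0.9141

Final: 0.9141


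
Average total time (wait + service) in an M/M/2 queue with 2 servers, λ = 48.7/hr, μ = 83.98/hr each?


a = 0.5799; ρ = 0.2899; P₀ = 0.550448
Lq = P₀·a^c·ρ/(c!(1−ρ)²) = 0.05323
Wq = Lq/λ = 0.05323/48.7 = 0.001093 hr
W = Wq + 1/μ = 0.001093 + 0.01191 = 0.01300 hr

Final: 0.01300 hr


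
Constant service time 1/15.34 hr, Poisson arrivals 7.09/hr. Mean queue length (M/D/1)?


ρ = 7.09/15.34 = 0.4622
M/D/1: Lq = ρ²/(2(1−ρ)) = 0.2136/(2·0.5378) = 0.19860

Final: 0.19860


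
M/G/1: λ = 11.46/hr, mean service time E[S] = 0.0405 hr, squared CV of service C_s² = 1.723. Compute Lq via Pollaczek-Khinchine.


ρ = λ·E[S] = 11.46·0.0405 = 0.4641
Lq = ρ²(1+C_s²)/(2(1−ρ)) = 0.2154·(1+1.723)/(2·0.5359)
= 0.2154·2.7230/1.0717 = 0.54732

Final: 0.54732


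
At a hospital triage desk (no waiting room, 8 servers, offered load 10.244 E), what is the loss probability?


B(c,a) = (a^c/c!) / Σ_{k=0}^{c} a^k/k!
a^8/8! = 3007.710521
Σ terms (k=0..8): 1.00000 + 10.24400 + 52.46977 + 179.16677 + 458.84609 + 940.08387 + 1605.03653 + 2348.85632 + 3007.71052 = 8603.413879
B = 3007.710521/8603.413879 = 0.349595

Final: 0.349595


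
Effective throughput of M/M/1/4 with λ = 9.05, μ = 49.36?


ρ = 0.1833; P_K = (1−ρ)ρ^4/(1−ρ^5) = 0.0009230
λ_eff = λ(1 − P_K) = 9.05·(1 − 0.0009230) = 9.05·0.999077 = 9.0416 /hr

Final: 9.0416 /hr


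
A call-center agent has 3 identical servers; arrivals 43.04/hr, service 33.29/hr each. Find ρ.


ρ = λ/(cμ) = 43.04/(3·33.29) = 43.04/99.87 = 0.4310

Final: 0.4310


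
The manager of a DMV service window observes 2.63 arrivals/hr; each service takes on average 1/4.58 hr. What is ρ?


ρ = λ/μ = 2.63/4.58 = 0.5742

Final: 0.5742


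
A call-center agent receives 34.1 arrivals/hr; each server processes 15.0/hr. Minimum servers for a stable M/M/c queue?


Stability requires cμ > λ ⇔ c > λ/μ.
λ/μ = 34.1/15.0 = 2.2733
Minimum integer c = ⌊2.2733⌋ + 1 = 3
Check: 3·15.0 = 45.00 > 34.1, while 2·15.0 = 30.00 ≤ 34.1

Final: 3 servers


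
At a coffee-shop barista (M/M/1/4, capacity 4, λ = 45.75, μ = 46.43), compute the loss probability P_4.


ρ = λ/μ = 45.75/46.43 = 0.9854
P_K = (1−ρ)ρ^K/(1−ρ^(K+1)) = (0.01465·0.942692)/(1 − 0.928885)
= 0.013806/0.071115 = 0.194142

Final: 0.194142


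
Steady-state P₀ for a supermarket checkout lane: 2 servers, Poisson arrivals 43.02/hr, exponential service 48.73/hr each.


a = λ/μ = 43.02/48.73 = 0.8828; ρ = a/c = 0.4414
Σ_{k=0}^{1} a^k/k! (terms k=0..1) = 1.00000 + 0.88282 = 1.88282
Tail: a^2/(2!(1−ρ)) = 0.77938/(2·0.5586) = 0.69763
P₀ = 1/(1.88282 + 0.69763) = 1/2.58046 = 0.387528

Final: 0.387528


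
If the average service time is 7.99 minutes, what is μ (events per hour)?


μ = 1/(service time) in consistent units.
1 hour = 60 min, so μ = 60/7.99 = 7.5094 per hour

Final: 7.5094 /hr


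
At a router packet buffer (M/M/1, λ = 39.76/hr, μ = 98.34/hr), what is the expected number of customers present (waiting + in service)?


ρ = λ/μ = 39.76/98.34 = 0.4043
L = ρ/(1−ρ) = 0.4043/(1 − 0.4043) = 0.4043/0.5957 = 0.6787

Final: 0.6787


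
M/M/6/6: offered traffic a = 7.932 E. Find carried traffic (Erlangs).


B(6,7.932) = 0.386030 (Erlang-B)
Carried load = a(1 − B) = 7.932·(1 − 0.386030) = 7.932·0.613970 = 4.8700 E

Final: 4.8700 Erlangs


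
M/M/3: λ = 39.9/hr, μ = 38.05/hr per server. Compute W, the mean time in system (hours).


a = 1.0486; ρ = 0.3495; P₀ = 0.345558
Lq = P₀·a^c·ρ/(c!(1−ρ)²) = 0.05486
Wq = Lq/λ = 0.05486/39.9 = 0.001375 hr
W = Wq + 1/μ = 0.001375 + 0.02628 = 0.02766 hr

Final: 0.02766 hr


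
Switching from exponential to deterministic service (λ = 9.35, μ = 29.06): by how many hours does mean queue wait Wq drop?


ρ = 9.35/29.06 = 0.3217
Wq(M/M/1) = ρ/(μ−λ) = 0.3217/19.71 = 0.01632 hr
Wq(M/D/1) = ρ/(2(μ−λ)) = 0.008162 hr
Savings = 0.01632 − 0.008162 = 0.008162 hr

Final: 0.008162 hr


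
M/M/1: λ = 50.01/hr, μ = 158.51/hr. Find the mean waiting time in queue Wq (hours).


ρ = 50.01/158.51 = 0.3155
Wq = ρ/(μ−λ) = 0.3155/(158.51 − 50.01) = 0.3155/108.50 = 0.002908 hr

Final: 0.002908 hr


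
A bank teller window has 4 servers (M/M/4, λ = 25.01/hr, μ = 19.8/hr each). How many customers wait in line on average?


a = λ/μ = 1.2631; ρ = a/4 = 0.3158
P₀ = 0.281548
Lq = P₀·a^c·ρ / (c!·(1−ρ)²) = 0.281548·2.54562·0.3158/(24·0.46815)
= 0.02014

Final: 0.02014


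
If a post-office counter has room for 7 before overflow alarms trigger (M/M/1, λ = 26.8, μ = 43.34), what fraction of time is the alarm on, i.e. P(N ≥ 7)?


ρ = 26.8/43.34 = 0.6184
P(N ≥ n) = ρ^n = 0.6184^7 = 0.034572

Final: 0.034572


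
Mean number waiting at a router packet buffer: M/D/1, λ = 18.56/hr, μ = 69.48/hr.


ρ = 18.56/69.48 = 0.2671
M/D/1: Lq = ρ²/(2(1−ρ)) = 0.07136/(2·0.7329) = 0.04868

Final: 0.04868


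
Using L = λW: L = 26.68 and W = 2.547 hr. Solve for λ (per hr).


λ = L/W = 26.68/2.547 = 10.4751 /hr

Final: 10.4751 /hr


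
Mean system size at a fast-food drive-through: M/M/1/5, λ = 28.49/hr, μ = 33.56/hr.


ρ = 28.49/33.56 = 0.8489
L = ρ[1 − (K+1)ρ^K + Kρ^(K+1)] / [(1−ρ)(1−ρ^(K+1))]
Numerator: 0.8489·(1 − 6·0.440913 + 5·0.374303) = 0.191890
Denominator: (0.1511)·(0.625697) = 0.094526
L = 0.191890/0.094526 = 2.0300

Final: 2.0300


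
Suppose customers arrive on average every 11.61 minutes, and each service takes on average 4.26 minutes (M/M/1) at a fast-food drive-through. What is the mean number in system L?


λ = 60/11.61 = 5.1680 /hr
μ = 60/4.26 = 14.0845 /hr
ρ = λ/μ = 5.1680/14.0845 = 0.3669
L = ρ/(1−ρ) = 0.3669/0.6331 = 0.5796

Final: 0.5796


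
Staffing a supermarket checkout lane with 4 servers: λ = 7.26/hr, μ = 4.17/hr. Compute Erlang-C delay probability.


a = λ/μ = 1.7410; ρ = a/4 = 0.4353
P₀ = 0.172000 (from M/M/c formula)
C(c,a) = [a^c/(c!(1−ρ))]·P₀ = [9.18760/(24·0.5647)]·0.172000
= 0.67785·0.172000 = 0.116591

Final: 0.116591


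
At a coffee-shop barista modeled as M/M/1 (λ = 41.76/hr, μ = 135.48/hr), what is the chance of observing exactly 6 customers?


ρ = 41.76/135.48 = 0.3082
P_n = (1−ρ)·ρ^n = (1 − 0.3082)·0.3082^6 = 0.6918·0.0008577 = 0.0005933

Final: 0.0005933


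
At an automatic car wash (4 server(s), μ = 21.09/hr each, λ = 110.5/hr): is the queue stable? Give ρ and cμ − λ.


Total capacity cμ = 4·21.09 = 84.36/hr
ρ = λ/(cμ) = 110.5/84.36 = 1.3099
Stable ⇔ ρ < 1: NO
Spare capacity = cμ − λ = 84.36 − 110.5 = -26.14/hr

Final: ρ = 1.3099; unstable; margin = -26.14/hr


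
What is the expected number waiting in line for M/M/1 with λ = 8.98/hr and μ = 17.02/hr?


ρ = 8.98/17.02 = 0.5276
Lq = ρ²/(1−ρ) = 0.2784/0.4724 = 0.5893

Final: 0.5893


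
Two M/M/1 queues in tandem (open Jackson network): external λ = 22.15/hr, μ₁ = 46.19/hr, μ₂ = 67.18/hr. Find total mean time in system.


Each node sees arrival rate λ = 22.15/hr (tandem ⇒ throughput preserved).
W₁ = 1/(μ₁−λ) = 1/(46.19−22.15) = 0.04160 hr
W₂ = 1/(μ₂−λ) = 1/(67.18−22.15) = 0.02221 hr
W_total = W₁ + W₂ = 0.04160 + 0.02221 = 0.06380 hr

Final: 0.06380 hr


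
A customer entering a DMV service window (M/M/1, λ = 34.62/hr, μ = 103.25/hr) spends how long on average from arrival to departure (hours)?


W = 1/(μ−λ) = 1/(103.25 − 34.62) = 1/68.63 = 0.01457 hr

Final: 0.01457 hr


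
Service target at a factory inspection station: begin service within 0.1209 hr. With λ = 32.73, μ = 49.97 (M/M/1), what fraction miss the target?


ρ = 32.73/49.97 = 0.6550
P(Wq > t) = ρ·e^{−(μ−λ)t} = 0.6550·e^{−2.0843}
= 0.6550·0.124392 = 0.081476

Final: 0.081476


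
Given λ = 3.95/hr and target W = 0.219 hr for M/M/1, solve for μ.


W = 1/(μ−λ) ⇒ μ − λ = 1/W = 1/0.219 = 4.5662
μ = λ + 1/W = 3.95 + 4.5662 = 8.5162 per hr

Final: 8.5162 /hr


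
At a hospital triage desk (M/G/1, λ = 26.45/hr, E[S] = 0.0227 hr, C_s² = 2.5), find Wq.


ρ = λ·E[S] = 26.45·0.0227 = 0.6004
E[S²] = E[S]²(1+C_s²) = 0.0227²·(1+2.5) = 0.001804
Wq = λ·E[S²]/(2(1−ρ)) = 26.45·0.001804/(2·0.3996) = 0.05969 hr

Final: 0.05969 hr


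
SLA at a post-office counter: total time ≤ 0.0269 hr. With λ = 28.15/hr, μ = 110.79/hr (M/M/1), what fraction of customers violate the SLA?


W ~ Exponential(μ−λ) for M/M/1.
μ − λ = 110.79 − 28.15 = 82.6400
P(W > t) = e^{−(μ−λ)t} = e^{−2.2230} = 0.108282

Final: 0.108282


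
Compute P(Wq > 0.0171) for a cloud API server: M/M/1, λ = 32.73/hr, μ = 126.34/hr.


ρ = 32.73/126.34 = 0.2591
P(Wq > t) = ρ·e^{−(μ−λ)t} = 0.2591·e^{−1.6007}
= 0.2591·0.201749 = 0.052266

Final: 0.052266


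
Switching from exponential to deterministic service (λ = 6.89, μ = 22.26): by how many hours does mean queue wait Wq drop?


ρ = 6.89/22.26 = 0.3095
Wq(M/M/1) = ρ/(μ−λ) = 0.3095/15.37 = 0.02014 hr
Wq(M/D/1) = ρ/(2(μ−λ)) = 0.01007 hr
Savings = 0.02014 − 0.01007 = 0.01007 hr

Final: 0.01007 hr


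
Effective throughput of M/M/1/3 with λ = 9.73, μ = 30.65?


ρ = 0.3175; P_K = (1−ρ)ρ^3/(1−ρ^4) = 0.022060
λ_eff = λ(1 − P_K) = 9.73·(1 − 0.022060) = 9.73·0.977940 = 9.5154 /hr

Final: 9.5154 /hr


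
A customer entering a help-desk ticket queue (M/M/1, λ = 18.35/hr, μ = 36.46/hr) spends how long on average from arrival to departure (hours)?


W = 1/(μ−λ) = 1/(36.46 − 18.35) = 1/18.11 = 0.05522 hr

Final: 0.05522 hr


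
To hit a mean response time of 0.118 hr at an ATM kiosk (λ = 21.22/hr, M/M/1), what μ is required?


W = 1/(μ−λ) ⇒ μ − λ = 1/W = 1/0.118 = 8.4746
μ = λ + 1/W = 21.22 + 8.4746 = 29.6946 per hr

Final: 29.6946 /hr


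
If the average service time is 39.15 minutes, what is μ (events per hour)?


μ = 1/(service time) in consistent units.
1 hour = 60 min, so μ = 60/39.15 = 1.5326 per hour

Final: 1.5326 /hr


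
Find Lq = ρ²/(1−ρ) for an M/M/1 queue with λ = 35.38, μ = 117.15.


ρ = 35.38/117.15 = 0.3020
Lq = ρ²/(1−ρ) = 0.09121/0.6980 = 0.1307

Final: 0.1307


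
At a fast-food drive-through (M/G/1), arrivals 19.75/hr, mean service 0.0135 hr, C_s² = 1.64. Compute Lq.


ρ = λ·E[S] = 19.75·0.0135 = 0.2666
Lq = ρ²(1+C_s²)/(2(1−ρ)) = 0.07109·(1+1.64)/(2·0.7334)
= 0.07109·2.6400/1.4667 = 0.12795

Final: 0.12795


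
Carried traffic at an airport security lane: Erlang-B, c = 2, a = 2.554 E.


B(2,2.554) = 0.478538 (Erlang-B)
Carried load = a(1 − B) = 2.554·(1 − 0.478538) = 2.554·0.521462 = 1.3318 E

Final: 1.3318 Erlangs


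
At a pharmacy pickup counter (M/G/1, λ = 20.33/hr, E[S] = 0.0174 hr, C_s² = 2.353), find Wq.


ρ = λ·E[S] = 20.33·0.0174 = 0.3537
E[S²] = E[S]²(1+C_s²) = 0.0174²·(1+2.353) = 0.001015
Wq = λ·E[S²]/(2(1−ρ)) = 20.33·0.001015/(2·0.6463) = 0.01597 hr

Final: 0.01597 hr


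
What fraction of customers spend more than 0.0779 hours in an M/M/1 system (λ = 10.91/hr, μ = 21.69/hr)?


W ~ Exponential(μ−λ) for M/M/1.
μ − λ = 21.69 − 10.91 = 10.7800
P(W > t) = e^{−(μ−λ)t} = e^{−0.8398} = 0.431813

Final: 0.431813


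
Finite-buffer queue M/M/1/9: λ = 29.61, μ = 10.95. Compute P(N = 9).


ρ = λ/μ = 29.61/10.95 = 2.7041
P_K = (1−ρ)ρ^K/(1−ρ^(K+1)) = (-1.7041·7730.695972)/(1 − 20904.649107)
= -13173.953135/-20903.649107 = 0.630223

Final: 0.630223


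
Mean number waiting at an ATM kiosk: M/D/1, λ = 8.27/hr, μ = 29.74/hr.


ρ = 8.27/29.74 = 0.2781
M/D/1: Lq = ρ²/(2(1−ρ)) = 0.07733/(2·0.7219) = 0.05356

Final: 0.05356


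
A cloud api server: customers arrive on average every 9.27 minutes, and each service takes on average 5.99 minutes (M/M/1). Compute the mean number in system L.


λ = 60/9.27 = 6.4725 /hr
μ = 60/5.99 = 10.0167 /hr
ρ = λ/μ = 6.4725/10.0167 = 0.6462
L = ρ/(1−ρ) = 0.6462/0.3538 = 1.8262

Final: 1.8262


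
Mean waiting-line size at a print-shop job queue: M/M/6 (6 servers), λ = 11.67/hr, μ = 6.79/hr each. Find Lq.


a = λ/μ = 1.7187; ρ = a/6 = 0.2865
P₀ = 0.179194
Lq = P₀·a^c·ρ / (c!·(1−ρ)²) = 0.179194·25.77546·0.2865/(720·0.50915)
= 0.003609

Final: 0.003609


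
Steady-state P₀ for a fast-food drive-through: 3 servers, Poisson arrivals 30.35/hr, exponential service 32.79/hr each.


a = λ/μ = 30.35/32.79 = 0.9256; ρ = a/c = 0.3085
Σ_{k=0}^{2} a^k/k! (terms k=0..2) = 1.00000 + 0.92559 + 0.42836 = 2.35394
Tail: a^3/(3!(1−ρ)) = 0.79296/(6·0.6915) = 0.19113
P₀ = 1/(2.35394 + 0.19113) = 1/2.54507 = 0.392916

Final: 0.392916


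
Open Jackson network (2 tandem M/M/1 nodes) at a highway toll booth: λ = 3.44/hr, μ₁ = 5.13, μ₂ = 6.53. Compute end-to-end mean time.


Each node sees arrival rate λ = 3.44/hr (tandem ⇒ throughput preserved).
W₁ = 1/(μ₁−λ) = 1/(5.13−3.44) = 0.59172 hr
W₂ = 1/(μ₂−λ) = 1/(6.53−3.44) = 0.32362 hr
W_total = W₁ + W₂ = 0.59172 + 0.32362 = 0.91534 hr

Final: 0.91534 hr


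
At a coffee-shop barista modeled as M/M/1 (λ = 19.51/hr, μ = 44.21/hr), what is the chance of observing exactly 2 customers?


ρ = 19.51/44.21 = 0.4413
P_n = (1−ρ)·ρ^n = (1 − 0.4413)·0.4413^2 = 0.5587·0.194748 = 0.108805

Final: 0.108805


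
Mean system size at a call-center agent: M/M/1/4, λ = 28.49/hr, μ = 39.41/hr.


ρ = 28.49/39.41 = 0.7229
L = ρ[1 − (K+1)ρ^K + Kρ^(K+1)] / [(1−ρ)(1−ρ^(K+1))]
Numerator: 0.7229·(1 − 5·0.273114 + 4·0.197438) = 0.306646
Denominator: (0.2771)·(0.802562) = 0.222380
L = 0.306646/0.222380 = 1.3789

Final: 1.3789


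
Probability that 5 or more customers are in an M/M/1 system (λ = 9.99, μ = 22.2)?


ρ = 9.99/22.2 = 0.4500
P(N ≥ n) = ρ^n = 0.4500^5 = 0.018453

Final: 0.018453


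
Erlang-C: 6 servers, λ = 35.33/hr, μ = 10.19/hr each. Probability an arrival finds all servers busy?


a = λ/μ = 3.4671; ρ = a/6 = 0.5779
P₀ = 0.029998 (from M/M/c formula)
C(c,a) = [a^c/(c!(1−ρ))]·P₀ = [1737.06760/(720·0.4221)]·0.029998
= 5.71507·0.029998 = 0.171443

Final: 0.171443


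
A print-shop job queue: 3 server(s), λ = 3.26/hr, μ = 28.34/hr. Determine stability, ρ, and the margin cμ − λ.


Total capacity cμ = 3·28.34 = 85.02/hr
ρ = λ/(cμ) = 3.26/85.02 = 0.03834
Stable ⇔ ρ < 1: YES
Spare capacity = cμ − λ = 85.02 − 3.26 = 81.76/hr

Final: ρ = 0.03834; stable; margin = 81.76/hr


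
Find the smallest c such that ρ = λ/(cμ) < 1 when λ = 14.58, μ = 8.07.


Stability requires cμ > λ ⇔ c > λ/μ.
λ/μ = 14.58/8.07 = 1.8067
Minimum integer c = ⌊1.8067⌋ + 1 = 2
Check: 2·8.07 = 16.14 > 14.58, while 1·8.07 = 8.07 ≤ 14.58

Final: 2 servers


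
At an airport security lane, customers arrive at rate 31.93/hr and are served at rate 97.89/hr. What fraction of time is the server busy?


ρ = λ/μ = 31.93/97.89 = 0.3262

Final: 0.3262


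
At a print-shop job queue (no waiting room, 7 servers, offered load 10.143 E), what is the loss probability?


B(c,a) = (a^c/c!) / Σ_{k=0}^{c} a^k/k!
a^7/7! = 2191.464511
Σ terms (k=0..7): 1.00000 + 10.14300 + 51.44022 + 173.91940 + 441.01612 + 894.64529 + 1512.39787 + 2191.46451 = 5276.026412
B = 2191.464511/5276.026412 = 0.415363

Final: 0.415363


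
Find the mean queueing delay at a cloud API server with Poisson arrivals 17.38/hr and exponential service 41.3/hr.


ρ = 17.38/41.3 = 0.4208
Wq = ρ/(μ−λ) = 0.4208/(41.3 − 17.38) = 0.4208/23.92 = 0.01759 hr

Final: 0.01759 hr


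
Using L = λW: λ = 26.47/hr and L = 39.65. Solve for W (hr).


W = L/λ = 39.65/26.47 = 1.4979 hr

Final: 1.4979 hr


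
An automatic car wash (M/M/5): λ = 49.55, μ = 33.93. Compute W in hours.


a = 1.4604; ρ = 0.2921; P₀ = 0.231833
Lq = P₀·a^c·ρ/(c!(1−ρ)²) = 0.007478
Wq = Lq/λ = 0.007478/49.55 = 0.0001509 hr
W = Wq + 1/μ = 0.0001509 + 0.02947 = 0.02962 hr

Final: 0.02962 hr


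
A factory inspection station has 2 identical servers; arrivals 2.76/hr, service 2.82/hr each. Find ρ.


ρ = λ/(cμ) = 2.76/(2·2.82) = 2.76/5.64 = 0.4894

Final: 0.4894


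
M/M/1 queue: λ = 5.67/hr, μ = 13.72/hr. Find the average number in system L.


ρ = λ/μ = 5.67/13.72 = 0.4133
L = ρ/(1−ρ) = 0.4133/(1 − 0.4133) = 0.4133/0.5867 = 0.7043

Final: 0.7043


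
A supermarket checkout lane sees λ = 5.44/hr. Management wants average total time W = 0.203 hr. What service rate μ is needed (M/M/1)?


W = 1/(μ−λ) ⇒ μ − λ = 1/W = 1/0.203 = 4.9261
μ = λ + 1/W = 5.44 + 4.9261 = 10.3661 per hr

Final: 10.3661 /hr


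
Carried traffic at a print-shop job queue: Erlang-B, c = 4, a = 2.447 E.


B(4,2.447) = 0.143966 (Erlang-B)
Carried load = a(1 − B) = 2.447·(1 − 0.143966) = 2.447·0.856034 = 2.0947 E

Final: 2.0947 Erlangs


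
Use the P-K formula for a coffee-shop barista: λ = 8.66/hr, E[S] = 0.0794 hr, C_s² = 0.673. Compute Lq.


ρ = λ·E[S] = 8.66·0.0794 = 0.6876
Lq = ρ²(1+C_s²)/(2(1−ρ)) = 0.4728·(1+0.673)/(2·0.3124)
= 0.4728·1.6730/0.6248 = 1.26601

Final: 1.26601


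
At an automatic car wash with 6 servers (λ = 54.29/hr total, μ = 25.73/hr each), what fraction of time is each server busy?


ρ = λ/(cμ) = 54.29/(6·25.73) = 54.29/154.38 = 0.3517

Final: 0.3517


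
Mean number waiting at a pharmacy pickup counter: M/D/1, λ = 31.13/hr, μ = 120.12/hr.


ρ = 31.13/120.12 = 0.2592
M/D/1: Lq = ρ²/(2(1−ρ)) = 0.06716/(2·0.7408) = 0.04533

Final: 0.04533


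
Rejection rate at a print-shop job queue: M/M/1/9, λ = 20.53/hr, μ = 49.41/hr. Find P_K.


ρ = λ/μ = 20.53/49.41 = 0.4155
P_K = (1−ρ)ρ^K/(1−ρ^(K+1)) = (0.5845·0.0003691)/(1 − 0.0001534)
= 0.0002157/0.999847 = 0.0002158

Final: 0.0002158


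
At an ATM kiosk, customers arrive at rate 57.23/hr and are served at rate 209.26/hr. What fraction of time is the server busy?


ρ = λ/μ = 57.23/209.26 = 0.2735

Final: 0.2735


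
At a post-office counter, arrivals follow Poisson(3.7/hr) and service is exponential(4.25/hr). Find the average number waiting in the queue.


ρ = 3.7/4.25 = 0.8706
Lq = ρ²/(1−ρ) = 0.7579/0.1294 = 5.8567

Final: 5.8567


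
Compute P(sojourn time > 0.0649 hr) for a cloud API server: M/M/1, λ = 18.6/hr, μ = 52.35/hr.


W ~ Exponential(μ−λ) for M/M/1.
μ − λ = 52.35 − 18.6 = 33.7500
P(W > t) = e^{−(μ−λ)t} = e^{−2.1904} = 0.111875

Final: 0.111875


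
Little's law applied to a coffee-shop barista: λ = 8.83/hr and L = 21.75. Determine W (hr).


W = L/λ = 21.75/8.83 = 2.4632 hr

Final: 2.4632 hr


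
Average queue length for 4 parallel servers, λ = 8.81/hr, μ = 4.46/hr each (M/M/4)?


a = λ/μ = 1.9753; ρ = a/4 = 0.4938
P₀ = 0.133972
Lq = P₀·a^c·ρ / (c!·(1−ρ)²) = 0.133972·15.22524·0.4938/(24·0.25620)
= 0.16382

Final: 0.16382


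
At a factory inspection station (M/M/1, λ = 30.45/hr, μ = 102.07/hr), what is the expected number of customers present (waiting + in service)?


ρ = λ/μ = 30.45/102.07 = 0.2983
L = ρ/(1−ρ) = 0.2983/(1 − 0.2983) = 0.2983/0.7017 = 0.4252

Final: 0.4252


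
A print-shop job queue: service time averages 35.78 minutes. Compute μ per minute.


μ = 1/(service time) in consistent units.
1 minute = 1 min, so μ = 1/35.78 = 0.02795 per minute

Final: 0.02795 /min


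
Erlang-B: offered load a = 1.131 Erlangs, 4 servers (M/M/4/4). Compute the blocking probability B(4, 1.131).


B(c,a) = (a^c/c!) / Σ_{k=0}^{c} a^k/k!
a^4/4! = 0.068177
Σ terms (k=0..4): 1.00000 + 1.13100 + 0.63958 + 0.24112 + 0.06818 = 3.079880
B = 0.068177/3.079880 = 0.022136

Final: 0.022136


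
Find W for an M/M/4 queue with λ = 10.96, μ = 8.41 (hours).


a = 1.3032; ρ = 0.3258; P₀ = 0.270304
Lq = P₀·a^c·ρ/(c!(1−ρ)²) = 0.02329
Wq = Lq/λ = 0.02329/10.96 = 0.002125 hr
W = Wq + 1/μ = 0.002125 + 0.11891 = 0.12103 hr

Final: 0.12103 hr


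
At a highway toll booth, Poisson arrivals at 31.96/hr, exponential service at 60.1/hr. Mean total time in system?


W = 1/(μ−λ) = 1/(60.1 − 31.96) = 1/28.14 = 0.03554 hr

Final: 0.03554 hr


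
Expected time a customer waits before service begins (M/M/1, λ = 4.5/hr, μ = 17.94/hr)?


ρ = 4.5/17.94 = 0.2508
Wq = ρ/(μ−λ) = 0.2508/(17.94 − 4.5) = 0.2508/13.44 = 0.01866 hr

Final: 0.01866 hr


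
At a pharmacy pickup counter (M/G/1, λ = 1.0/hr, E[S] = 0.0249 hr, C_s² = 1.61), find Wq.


ρ = λ·E[S] = 1.0·0.0249 = 0.02490
E[S²] = E[S]²(1+C_s²) = 0.0249²·(1+1.61) = 0.001618
Wq = λ·E[S²]/(2(1−ρ)) = 1.0·0.001618/(2·0.9751) = 0.0008298 hr

Final: 0.0008298 hr


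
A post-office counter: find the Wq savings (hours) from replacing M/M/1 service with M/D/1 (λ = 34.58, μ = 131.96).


ρ = 34.58/131.96 = 0.2620
Wq(M/M/1) = ρ/(μ−λ) = 0.2620/97.38 = 0.002691 hr
Wq(M/D/1) = ρ/(2(μ−λ)) = 0.001345 hr
Savings = 0.002691 − 0.001345 = 0.001345 hr

Final: 0.001345 hr


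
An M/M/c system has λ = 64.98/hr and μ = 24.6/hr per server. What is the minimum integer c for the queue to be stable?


Stability requires cμ > λ ⇔ c > λ/μ.
λ/μ = 64.98/24.6 = 2.6415
Minimum integer c = ⌊2.6415⌋ + 1 = 3
Check: 3·24.6 = 73.80 > 64.98, while 2·24.6 = 49.20 ≤ 64.98

Final: 3 servers


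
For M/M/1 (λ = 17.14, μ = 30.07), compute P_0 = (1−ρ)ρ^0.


ρ = 17.14/30.07 = 0.5700
P_n = (1−ρ)·ρ^n = (1 − 0.5700)·0.5700^0 = 0.4300·1.000000 = 0.429997

Final: 0.429997


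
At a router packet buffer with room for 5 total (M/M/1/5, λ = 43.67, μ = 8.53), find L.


ρ = 43.67/8.53 = 5.1196
L = ρ[1 − (K+1)ρ^K + Kρ^(K+1)] / [(1−ρ)(1−ρ^(K+1))]
Numerator: 5.1196·(1 − 6·3516.987330 + 5·18005.490821) = 352874.744492
Denominator: (-4.1196)·(-18004.490821) = 74170.903569
L = 352874.744492/74170.903569 = 4.7576

Final: 4.7576


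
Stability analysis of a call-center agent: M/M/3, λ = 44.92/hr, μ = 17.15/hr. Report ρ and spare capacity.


Total capacity cμ = 3·17.15 = 51.45/hr
ρ = λ/(cμ) = 44.92/51.45 = 0.8731
Stable ⇔ ρ < 1: YES
Spare capacity = cμ − λ = 51.45 − 44.92 = 6.53/hr

Final: ρ = 0.8731; stable; margin = 6.53/hr


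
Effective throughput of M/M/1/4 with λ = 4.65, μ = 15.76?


ρ = 0.2951; P_K = (1−ρ)ρ^4/(1−ρ^5) = 0.005354
λ_eff = λ(1 − P_K) = 4.65·(1 − 0.005354) = 4.65·0.994646 = 4.6251 /hr

Final: 4.6251 /hr


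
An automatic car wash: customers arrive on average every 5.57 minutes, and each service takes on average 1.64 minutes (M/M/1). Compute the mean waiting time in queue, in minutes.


λ = 60/5.57 = 10.7720 /hr
μ = 60/1.64 = 36.5854 /hr
ρ = λ/μ = 10.7720/36.5854 = 0.2944
Wq = ρ/(μ−λ) = 0.2944/(36.5854−10.7720) = 0.01141 hr
In minutes: 0.01141·60 = 0.6844 min

Final: 0.6844 min


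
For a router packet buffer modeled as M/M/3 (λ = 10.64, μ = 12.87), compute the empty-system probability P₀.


a = λ/μ = 10.64/12.87 = 0.8267; ρ = a/c = 0.2756
Σ_{k=0}^{2} a^k/k! (terms k=0..2) = 1.00000 + 0.82673 + 0.34174 = 2.16847
Tail: a^3/(3!(1−ρ)) = 0.56505/(6·0.7244) = 0.13000
P₀ = 1/(2.16847 + 0.13000) = 1/2.29847 = 0.435072

Final: 0.435072


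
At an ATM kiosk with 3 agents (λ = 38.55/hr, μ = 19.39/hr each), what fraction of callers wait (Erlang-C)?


a = λ/μ = 1.9881; ρ = a/3 = 0.6627
P₀ = 0.113024 (from M/M/c formula)
C(c,a) = [a^c/(c!(1−ρ))]·P₀ = [7.85850/(6·0.3373)]·0.113024
= 3.88319·0.113024 = 0.438894

Final: 0.438894


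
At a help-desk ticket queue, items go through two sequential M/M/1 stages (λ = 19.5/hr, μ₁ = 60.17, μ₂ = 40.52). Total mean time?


Each node sees arrival rate λ = 19.5/hr (tandem ⇒ throughput preserved).
W₁ = 1/(μ₁−λ) = 1/(60.17−19.5) = 0.02459 hr
W₂ = 1/(μ₂−λ) = 1/(40.52−19.5) = 0.04757 hr
W_total = W₁ + W₂ = 0.02459 + 0.04757 = 0.07216 hr

Final: 0.07216 hr


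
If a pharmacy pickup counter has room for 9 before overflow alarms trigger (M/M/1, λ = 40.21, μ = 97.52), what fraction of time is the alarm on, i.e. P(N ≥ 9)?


ρ = 40.21/97.52 = 0.4123
P(N ≥ n) = ρ^n = 0.4123^9 = 0.0003445

Final: 0.0003445


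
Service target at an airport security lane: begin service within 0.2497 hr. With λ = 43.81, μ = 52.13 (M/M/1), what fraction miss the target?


ρ = 43.81/52.13 = 0.8404
P(Wq > t) = ρ·e^{−(μ−λ)t} = 0.8404·e^{−2.0775}
= 0.8404·0.125242 = 0.105254

Final: 0.105254


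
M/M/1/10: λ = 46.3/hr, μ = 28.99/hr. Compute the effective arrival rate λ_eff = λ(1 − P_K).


ρ = 1.5971; P_K = (1−ρ)ρ^10/(1−ρ^11) = 0.376047
λ_eff = λ(1 − P_K) = 46.3·(1 − 0.376047) = 46.3·0.623953 = 28.8890 /hr

Final: 28.8890 /hr


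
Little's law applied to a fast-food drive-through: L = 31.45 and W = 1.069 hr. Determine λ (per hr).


λ = L/W = 31.45/1.069 = 29.4200 /hr

Final: 29.4200 /hr


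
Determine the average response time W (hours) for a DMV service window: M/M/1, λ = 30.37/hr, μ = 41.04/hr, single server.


W = 1/(μ−λ) = 1/(41.04 − 30.37) = 1/10.67 = 0.09372 hr

Final: 0.09372 hr


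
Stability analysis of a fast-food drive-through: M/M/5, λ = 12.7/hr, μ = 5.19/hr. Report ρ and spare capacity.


Total capacity cμ = 5·5.19 = 25.95/hr
ρ = λ/(cμ) = 12.7/25.95 = 0.4894
Stable ⇔ ρ < 1: YES
Spare capacity = cμ − λ = 25.95 − 12.7 = 13.25/hr

Final: ρ = 0.4894; stable; margin = 13.25/hr


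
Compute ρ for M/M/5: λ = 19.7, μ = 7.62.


ρ = λ/(cμ) = 19.7/(5·7.62) = 19.7/38.10 = 0.5171

Final: 0.5171


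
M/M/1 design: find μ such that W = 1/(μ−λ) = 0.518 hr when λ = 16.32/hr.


W = 1/(μ−λ) ⇒ μ − λ = 1/W = 1/0.518 = 1.9305
μ = λ + 1/W = 16.32 + 1.9305 = 18.2505 per hr

Final: 18.2505 /hr


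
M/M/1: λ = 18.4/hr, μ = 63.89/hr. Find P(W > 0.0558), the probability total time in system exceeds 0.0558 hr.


W ~ Exponential(μ−λ) for M/M/1.
μ − λ = 63.89 − 18.4 = 45.4900
P(W > t) = e^{−(μ−λ)t} = e^{−2.5383} = 0.078997

Final: 0.078997


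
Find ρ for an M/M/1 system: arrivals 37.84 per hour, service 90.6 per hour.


ρ = λ/μ = 37.84/90.6 = 0.4177

Final: 0.4177


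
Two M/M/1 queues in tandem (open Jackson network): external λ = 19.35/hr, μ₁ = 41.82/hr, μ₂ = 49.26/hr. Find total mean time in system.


Each node sees arrival rate λ = 19.35/hr (tandem ⇒ throughput preserved).
W₁ = 1/(μ₁−λ) = 1/(41.82−19.35) = 0.04450 hr
W₂ = 1/(μ₂−λ) = 1/(49.26−19.35) = 0.03343 hr
W_total = W₁ + W₂ = 0.04450 + 0.03343 = 0.07794 hr

Final: 0.07794 hr


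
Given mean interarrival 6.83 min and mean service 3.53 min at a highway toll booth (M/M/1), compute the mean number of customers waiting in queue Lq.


λ = 60/6.83 = 8.7848 /hr
μ = 60/3.53 = 16.9972 /hr
ρ = λ/μ = 8.7848/16.9972 = 0.5168
Lq = ρ²/(1−ρ) = 0.2671/0.4832 = 0.5529

Final: 0.5529


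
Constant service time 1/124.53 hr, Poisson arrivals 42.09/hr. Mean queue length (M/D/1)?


ρ = 42.09/124.53 = 0.3380
M/D/1: Lq = ρ²/(2(1−ρ)) = 0.1142/(2·0.6620) = 0.08628

Final: 0.08628


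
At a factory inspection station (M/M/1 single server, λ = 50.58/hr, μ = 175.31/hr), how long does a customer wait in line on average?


ρ = 50.58/175.31 = 0.2885
Wq = ρ/(μ−λ) = 0.2885/(175.31 − 50.58) = 0.2885/124.73 = 0.002313 hr

Final: 0.002313 hr


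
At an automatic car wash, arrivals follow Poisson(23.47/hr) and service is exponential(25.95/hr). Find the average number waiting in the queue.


ρ = 23.47/25.95 = 0.9044
Lq = ρ²/(1−ρ) = 0.8180/0.09557 = 8.5593

Final: 8.5593


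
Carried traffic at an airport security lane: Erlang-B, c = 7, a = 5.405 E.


B(7,5.405) = 0.146354 (Erlang-B)
Carried load = a(1 − B) = 5.405·(1 − 0.146354) = 5.405·0.853646 = 4.6140 E

Final: 4.6140 Erlangs


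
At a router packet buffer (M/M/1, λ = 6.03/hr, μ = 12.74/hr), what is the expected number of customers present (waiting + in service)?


ρ = λ/μ = 6.03/12.74 = 0.4733
L = ρ/(1−ρ) = 0.4733/(1 − 0.4733) = 0.4733/0.5267 = 0.8987

Final: 0.8987


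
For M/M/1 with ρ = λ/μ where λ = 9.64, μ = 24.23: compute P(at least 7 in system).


ρ = 9.64/24.23 = 0.3979
P(N ≥ n) = ρ^n = 0.3979^7 = 0.001578

Final: 0.001578


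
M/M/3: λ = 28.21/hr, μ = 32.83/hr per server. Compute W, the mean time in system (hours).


a = 0.8593; ρ = 0.2864; P₀ = 0.420763
Lq = P₀·a^c·ρ/(c!(1−ρ)²) = 0.02503
Wq = Lq/λ = 0.02503/28.21 = 0.0008872 hr
W = Wq + 1/μ = 0.0008872 + 0.03046 = 0.03135 hr

Final: 0.03135 hr


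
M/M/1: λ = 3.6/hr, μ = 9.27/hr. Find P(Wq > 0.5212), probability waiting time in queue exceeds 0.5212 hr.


ρ = 3.6/9.27 = 0.3883
P(Wq > t) = ρ·e^{−(μ−λ)t} = 0.3883·e^{−2.9552}
= 0.3883·0.052068 = 0.020221

Final: 0.020221


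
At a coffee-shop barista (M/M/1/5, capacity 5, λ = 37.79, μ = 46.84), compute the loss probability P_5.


ρ = λ/μ = 37.79/46.84 = 0.8068
P_K = (1−ρ)ρ^K/(1−ρ^(K+1)) = (0.1932·0.341822)/(1 − 0.275778)
= 0.066044/0.724222 = 0.091193

Final: 0.091193


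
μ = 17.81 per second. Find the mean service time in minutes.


Mean service time = 1/μ = 1/17.81 second = 0.05615 second
In minutes: 0.05615 × 0.0166667 = 0.0009358 min

Final: 0.0009358 min


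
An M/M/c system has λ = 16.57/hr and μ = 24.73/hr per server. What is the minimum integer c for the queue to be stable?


Stability requires cμ > λ ⇔ c > λ/μ.
λ/μ = 16.57/24.73 = 0.6700
Minimum integer c = ⌊0.6700⌋ + 1 = 1
Check: 1·24.73 = 24.73 > 16.57, while 0·24.73 = 0.00 ≤ 16.57

Final: 1 servers


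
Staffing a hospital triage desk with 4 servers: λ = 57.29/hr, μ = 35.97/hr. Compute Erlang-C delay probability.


a = λ/μ = 1.5927; ρ = a/4 = 0.3982
P₀ = 0.200803 (from M/M/c formula)
C(c,a) = [a^c/(c!(1−ρ))]·P₀ = [6.43507/(24·0.6018)]·0.200803
= 0.44553·0.200803 = 0.089463

Final: 0.089463


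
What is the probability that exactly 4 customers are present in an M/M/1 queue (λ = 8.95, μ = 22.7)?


ρ = 8.95/22.7 = 0.3943
P_n = (1−ρ)·ρ^n = (1 − 0.3943)·0.3943^4 = 0.6057·0.024165 = 0.014637

Final: 0.014637


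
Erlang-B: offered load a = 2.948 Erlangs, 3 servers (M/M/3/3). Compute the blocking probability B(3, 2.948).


B(c,a) = (a^c/c!) / Σ_{k=0}^{c} a^k/k!
a^3/3! = 4.270033
Σ terms (k=0..3): 1.00000 + 2.94800 + 4.34535 + 4.27003 = 12.563385
B = 4.270033/12.563385 = 0.339879

Final: 0.339879


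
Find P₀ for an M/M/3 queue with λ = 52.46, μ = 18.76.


a = λ/μ = 52.46/18.76 = 2.7964; ρ = a/c = 0.9321
Σ_{k=0}^{2} a^k/k! (terms k=0..2) = 1.00000 + 2.79638 + 3.90986 = 7.70623
Tail: a^3/(3!(1−ρ)) = 21.86686/(6·0.06787) = 53.69401
P₀ = 1/(7.70623 + 53.69401) = 1/61.40024 = 0.016287

Final: 0.016287


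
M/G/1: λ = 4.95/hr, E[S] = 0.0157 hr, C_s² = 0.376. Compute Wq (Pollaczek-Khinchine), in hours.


ρ = λ·E[S] = 4.95·0.0157 = 0.07771
E[S²] = E[S]²(1+C_s²) = 0.0157²·(1+0.376) = 0.0003392
Wq = λ·E[S²]/(2(1−ρ)) = 4.95·0.0003392/(2·0.9223) = 0.0009102 hr

Final: 0.0009102 hr


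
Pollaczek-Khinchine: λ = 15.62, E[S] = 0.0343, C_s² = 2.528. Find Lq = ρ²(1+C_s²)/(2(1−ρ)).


ρ = λ·E[S] = 15.62·0.0343 = 0.5358
Lq = ρ²(1+C_s²)/(2(1−ρ)) = 0.2870·(1+2.528)/(2·0.4642)
= 0.2870·3.5280/0.9285 = 1.09072

Final: 1.09072


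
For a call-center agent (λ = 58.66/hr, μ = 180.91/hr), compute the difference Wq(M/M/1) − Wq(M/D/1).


ρ = 58.66/180.91 = 0.3242
Wq(M/M/1) = ρ/(μ−λ) = 0.3242/122.25 = 0.002652 hr
Wq(M/D/1) = ρ/(2(μ−λ)) = 0.001326 hr
Savings = 0.002652 − 0.001326 = 0.001326 hr

Final: 0.001326 hr


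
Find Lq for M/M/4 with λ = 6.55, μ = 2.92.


a = λ/μ = 2.2432; ρ = a/4 = 0.5608
P₀ = 0.099581
Lq = P₀·a^c·ρ / (c!·(1−ρ)²) = 0.099581·25.31826·0.5608/(24·0.19291)
= 0.30539

Final: 0.30539


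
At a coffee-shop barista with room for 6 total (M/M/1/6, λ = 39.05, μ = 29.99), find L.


ρ = 39.05/29.99 = 1.3021
L = ρ[1 − (K+1)ρ^K + Kρ^(K+1)] / [(1−ρ)(1−ρ^(K+1))]
Numerator: 1.3021·(1 − 7·4.873797 + 6·6.346174) = 6.459029
Denominator: (-0.3021)·(-5.346174) = 1.615083
L = 6.459029/1.615083 = 3.9992

Final: 3.9992


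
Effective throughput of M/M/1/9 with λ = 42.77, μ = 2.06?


ρ = 20.7621; P_K = (1−ρ)ρ^9/(1−ρ^10) = 0.951835
λ_eff = λ(1 − P_K) = 42.77·(1 − 0.951835) = 42.77·0.048165 = 2.0600 /hr

Final: 2.0600 /hr
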